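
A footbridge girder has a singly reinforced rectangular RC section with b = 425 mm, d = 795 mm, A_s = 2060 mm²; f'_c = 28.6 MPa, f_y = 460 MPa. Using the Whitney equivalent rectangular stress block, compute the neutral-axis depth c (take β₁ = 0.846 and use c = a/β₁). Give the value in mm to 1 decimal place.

T = A_s f_y = 2060 × 460 = 947600 N = 947.6 kN.
Setting C = 0.85 f'_c a b equal to T: a = 947600/(0.85 × 28.6 × 425) = 91.717 mm.
With β₁ = 0.846, c = a/β₁ = 91.717/0.846 = 108.4 mm.

c ≈ 108.4 mm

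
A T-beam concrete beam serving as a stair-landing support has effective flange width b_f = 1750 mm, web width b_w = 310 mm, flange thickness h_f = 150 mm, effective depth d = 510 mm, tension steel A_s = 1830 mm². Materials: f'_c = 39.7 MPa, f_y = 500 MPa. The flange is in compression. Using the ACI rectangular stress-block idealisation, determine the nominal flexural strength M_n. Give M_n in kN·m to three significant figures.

M_n ≈ 460 kN·m

Tension: T = A_s f_y = 1830 × 500 = 915000 N.
Try a within the flange: a = T/(0.85 f'_c b_f) = 915000/(0.85 × 39.7 × 1750) = 15.49 mm.
Since a = 15.49 ≤ h_f = 150 mm, the stress block lies entirely in the flange; analyse as a rectangular beam of width b_f.
M_n = T(d − a/2) = 915000 × (510 − 7.745) = 459.56 × 10⁶ N·mm.
M_n = 459.56 kN·m.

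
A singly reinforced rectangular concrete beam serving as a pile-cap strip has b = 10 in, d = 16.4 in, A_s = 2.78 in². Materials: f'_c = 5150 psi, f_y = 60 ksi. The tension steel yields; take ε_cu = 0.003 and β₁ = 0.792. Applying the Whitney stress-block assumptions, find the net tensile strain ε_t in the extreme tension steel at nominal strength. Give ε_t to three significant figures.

ε_t ≈ 0.00723

a = A_s f_y/(0.85 f'_c b) = 3.810 in.
β₁ = 0.792, so c = a/β₁ = 3.810/0.792 = 4.811 in.
From the linear strain diagram with ε_cu = 0.003: ε_t = 0.003 (d − c)/c = 0.003 × (16.4 − 4.811)/4.811 = 0.00723.
Since ε_t ≥ 0.005, the section is tension-controlled.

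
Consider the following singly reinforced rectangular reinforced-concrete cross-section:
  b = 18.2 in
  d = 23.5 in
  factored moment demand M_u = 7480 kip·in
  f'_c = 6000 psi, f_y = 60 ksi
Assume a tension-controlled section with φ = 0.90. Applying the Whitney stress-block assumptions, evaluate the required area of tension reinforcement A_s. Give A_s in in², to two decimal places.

A_s ≈ 6.47 in²

M_n = M_u/φ = 7480/0.90 = 8311.11 kip·in.
From M_n = 0.85 f'_c a b (d − a/2):
a = d − √(d² − 2M_n/(0.85 f'_c b)) = 23.5 − √(23.5² − 2 × 8311.11/(0.85 × 6 × 18.2)) = 4.182 in.
A_s = 0.85 f'_c a b / f_y = 0.85 × 6 × 4.182 × 18.2 / 60 = 6.470 in².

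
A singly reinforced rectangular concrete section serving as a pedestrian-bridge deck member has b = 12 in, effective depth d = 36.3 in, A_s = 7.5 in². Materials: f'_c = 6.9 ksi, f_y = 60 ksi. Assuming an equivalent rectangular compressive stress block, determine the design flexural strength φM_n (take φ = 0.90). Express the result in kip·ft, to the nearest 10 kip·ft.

T = A_s f_y = 7.5 × 60 = 450 kips.
a = T/(0.85 f'_c b) = 450/(0.85 × 6.9 × 12) = 6.394 in.
M_n = T(d − a/2) = 450 × (36.3 − 3.197) = 14896.4 kip·in = 14896.4/12 = 1241.37 kip·ft.
φM_n = 0.90 × 1241.37 = 1117.23 kip·ft.

φM_n ≈ 1120 kip·ft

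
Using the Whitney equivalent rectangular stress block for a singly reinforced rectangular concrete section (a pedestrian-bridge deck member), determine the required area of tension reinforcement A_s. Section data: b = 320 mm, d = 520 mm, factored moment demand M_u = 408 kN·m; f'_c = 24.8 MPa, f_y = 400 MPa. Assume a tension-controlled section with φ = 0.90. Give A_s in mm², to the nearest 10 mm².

A_s ≈ 2550 mm²

M_n = M_u/φ = 408/0.90 = 453.333 kN·m.
With M_n = 0.85 f'_c a b (d − a/2), solve the quadratic for a:
a = d − √(d² − 2M_n/(0.85 f'_c b)) = 520 − √(520² − 2 × 453.333×10⁶/(0.85 × 24.8 × 320)) = 151.23 mm.
A_s = 0.85 f'_c a b / f_y = 0.85 × 24.8 × 151.23 × 320 / 400 = 2550.3 mm².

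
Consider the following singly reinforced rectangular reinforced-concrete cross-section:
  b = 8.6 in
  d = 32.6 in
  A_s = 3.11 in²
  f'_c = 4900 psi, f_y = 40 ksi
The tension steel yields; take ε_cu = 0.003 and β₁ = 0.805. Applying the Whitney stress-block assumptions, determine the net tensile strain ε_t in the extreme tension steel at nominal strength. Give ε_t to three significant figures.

a = A_s f_y/(0.85 f'_c b) = 3.473 in.
β₁ = 0.805, so c = a/β₁ = 3.473/0.805 = 4.314 in.
From the linear strain diagram with ε_cu = 0.003: ε_t = 0.003 (d − c)/c = 0.003 × (32.6 − 4.314)/4.314 = 0.0197.
Since ε_t ≥ 0.005, the section is tension-controlled.

ε_t ≈ 0.0197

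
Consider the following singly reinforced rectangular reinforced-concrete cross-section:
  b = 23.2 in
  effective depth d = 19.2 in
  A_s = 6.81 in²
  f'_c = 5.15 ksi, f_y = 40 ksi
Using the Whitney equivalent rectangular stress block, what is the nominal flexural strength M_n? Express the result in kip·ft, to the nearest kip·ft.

T = A_s f_y = 6.81 × 40 = 272.4 kips.
a = T/(0.85 f'_c b) = 272.4/(0.85 × 5.15 × 23.2) = 2.682 in.
M_n = T(d − a/2) = 272.4 × (19.2 − 1.341) = 4864.8 kip·in = 4864.8/12 = 405.40 kip·ft.

M_n ≈ 405 kip·ft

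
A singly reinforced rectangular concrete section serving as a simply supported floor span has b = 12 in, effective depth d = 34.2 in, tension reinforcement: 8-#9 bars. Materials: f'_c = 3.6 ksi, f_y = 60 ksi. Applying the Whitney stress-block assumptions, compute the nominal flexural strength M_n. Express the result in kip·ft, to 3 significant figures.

A_s = 8 × 1 = 8 in².
T = A_s f_y = 8 × 60 = 480 kips.
a = T/(0.85 f'_c b) = 480/(0.85 × 3.6 × 12) = 13.072 in.
M_n = T(d − a/2) = 480 × (34.2 − 6.536) = 13278.7 kip·in = 13278.7/12 = 1106.56 kip·ft.

M_n ≈ 1110 kip·ft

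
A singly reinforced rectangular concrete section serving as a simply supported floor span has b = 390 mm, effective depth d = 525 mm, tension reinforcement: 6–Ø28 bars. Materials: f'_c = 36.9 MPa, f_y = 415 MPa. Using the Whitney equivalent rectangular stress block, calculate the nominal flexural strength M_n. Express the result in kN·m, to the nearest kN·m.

A_s = 6 × 616 = 3696 mm².
T = A_s f_y = 3696 × 415 = 1533840 N = 1533.84 kN.
From C = T: a = T/(0.85 f'_c b) = 1533840/(0.85 × 36.9 × 390) = 125.39 mm.
M_n = T(d − a/2) = 1533.84 kN × (525 − 62.695) mm = 709.10 kN·m.

M_n ≈ 709 kN·m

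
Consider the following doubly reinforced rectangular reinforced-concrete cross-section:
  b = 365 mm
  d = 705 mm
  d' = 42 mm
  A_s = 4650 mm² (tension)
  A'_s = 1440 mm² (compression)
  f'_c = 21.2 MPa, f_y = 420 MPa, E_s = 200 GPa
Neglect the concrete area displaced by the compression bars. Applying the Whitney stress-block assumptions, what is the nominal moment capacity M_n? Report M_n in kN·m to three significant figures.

M_n ≈ 1210 kN·m

Assume both tension and compression steel yield.
Net tension couple steel: A_s − A'_s = 3210 mm².
a = (A_s − A'_s) f_y / (0.85 f'_c b) = 1348200/(0.85 × 21.2 × 365) = 204.98 mm.
c = a/β₁ = 204.98/0.85 = 241.15 mm; ε'_s = 0.003(c − d')/c = 0.0025 ≥ f_y/E_s = 0.0021, so compression steel does yield.
M_n = (A_s − A'_s) f_y (d − a/2) + A'_s f_y (d − d') = [1348200 × (705 − 102.49) + 604800 × (705 − 42)] × 10⁻⁶ = 812.30 + 400.98 = 1213.28 kN·m.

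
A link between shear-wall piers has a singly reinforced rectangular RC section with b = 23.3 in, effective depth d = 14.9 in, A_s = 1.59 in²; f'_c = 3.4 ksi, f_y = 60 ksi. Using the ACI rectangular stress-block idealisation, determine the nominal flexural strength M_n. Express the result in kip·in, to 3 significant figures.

T = A_s f_y = 1.59 × 60 = 95.4 kips.
a = T/(0.85 f'_c b) = 95.4/(0.85 × 3.4 × 23.3) = 1.417 in.
M_n = T(d − a/2) = 95.4 × (14.9 − 0.7085) = 1353.9 kip·in.

M_n ≈ 1350 kip·in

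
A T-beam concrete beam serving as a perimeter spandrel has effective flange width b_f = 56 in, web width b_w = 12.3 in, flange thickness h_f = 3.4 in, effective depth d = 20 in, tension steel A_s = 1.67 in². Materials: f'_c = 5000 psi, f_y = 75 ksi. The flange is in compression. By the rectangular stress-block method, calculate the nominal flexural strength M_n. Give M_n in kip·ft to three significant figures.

Tension: T = A_s f_y = 1.67 × 75 = 125.25 kips.
Try a within the flange: a = T/(0.85 f'_c b_f) = 125.25/(0.85 × 5 × 56) = 0.526 in.
Since a = 0.526 ≤ h_f = 3.4 in, the stress block lies entirely in the flange; analyse as a rectangular beam of width b_f.
M_n = T(d − a/2) = 125.25 × (20 − 0.263) = 2472.1 kip·in.
M_n = 2472.1/12 = 206.01 kip·ft.

M_n ≈ 206 kip·ft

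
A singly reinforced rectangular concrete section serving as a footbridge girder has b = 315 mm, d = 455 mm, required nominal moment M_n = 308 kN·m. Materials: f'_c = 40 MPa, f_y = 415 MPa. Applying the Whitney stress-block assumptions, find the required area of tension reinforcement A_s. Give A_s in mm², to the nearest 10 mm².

A_s ≈ 1760 mm²

With M_n = 0.85 f'_c a b (d − a/2), solve the quadratic for a:
a = d − √(d² − 2M_n/(0.85 f'_c b)) = 455 − √(455² − 2 × 308×10⁶/(0.85 × 40 × 315)) = 68.34 mm.
A_s = 0.85 f'_c a b / f_y = 0.85 × 40 × 68.34 × 315 / 415 = 1763.7 mm².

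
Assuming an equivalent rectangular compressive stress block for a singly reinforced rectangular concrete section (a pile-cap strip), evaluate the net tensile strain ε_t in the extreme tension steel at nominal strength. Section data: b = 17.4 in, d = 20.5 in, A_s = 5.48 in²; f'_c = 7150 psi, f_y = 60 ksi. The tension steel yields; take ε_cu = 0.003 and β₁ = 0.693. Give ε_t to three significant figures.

ε_t ≈ 0.0107

a = A_s f_y/(0.85 f'_c b) = 3.109 in.
β₁ = 0.693, so c = a/β₁ = 3.109/0.693 = 4.486 in.
From the linear strain diagram with ε_cu = 0.003: ε_t = 0.003 (d − c)/c = 0.003 × (20.5 − 4.486)/4.486 = 0.0107.
Since ε_t ≥ 0.005, the section is tension-controlled.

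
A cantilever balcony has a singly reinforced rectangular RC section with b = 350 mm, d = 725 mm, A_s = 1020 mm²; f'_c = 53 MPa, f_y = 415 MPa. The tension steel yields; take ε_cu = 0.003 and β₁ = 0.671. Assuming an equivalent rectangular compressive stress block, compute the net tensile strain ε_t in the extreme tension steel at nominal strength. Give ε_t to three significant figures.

a = A_s f_y/(0.85 f'_c b) = 26.85 mm.
β₁ = 0.671, so c = a/β₁ = 26.85/0.671 = 40.01 mm.
From the linear strain diagram with ε_cu = 0.003: ε_t = 0.003 (d − c)/c = 0.003 × (725 − 40.01)/40.01 = 0.0514.
Since ε_t ≥ 0.005, the section is tension-controlled.

ε_t ≈ 0.0514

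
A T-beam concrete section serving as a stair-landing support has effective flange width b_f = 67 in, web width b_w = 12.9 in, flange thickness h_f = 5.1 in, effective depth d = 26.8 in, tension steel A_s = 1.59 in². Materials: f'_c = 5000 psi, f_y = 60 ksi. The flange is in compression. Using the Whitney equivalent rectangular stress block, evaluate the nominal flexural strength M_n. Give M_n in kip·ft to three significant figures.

M_n ≈ 212 kip·ft

Tension: T = A_s f_y = 1.59 × 60 = 95.4 kips.
Try a within the flange: a = T/(0.85 f'_c b_f) = 95.4/(0.85 × 5 × 67) = 0.335 in.
Since a = 0.335 ≤ h_f = 5.1 in, the stress block lies entirely in the flange; analyse as a rectangular beam of width b_f.
M_n = T(d − a/2) = 95.4 × (26.8 − 0.1675) = 2540.7 kip·in.
M_n = 2540.7/12 = 211.73 kip·ft.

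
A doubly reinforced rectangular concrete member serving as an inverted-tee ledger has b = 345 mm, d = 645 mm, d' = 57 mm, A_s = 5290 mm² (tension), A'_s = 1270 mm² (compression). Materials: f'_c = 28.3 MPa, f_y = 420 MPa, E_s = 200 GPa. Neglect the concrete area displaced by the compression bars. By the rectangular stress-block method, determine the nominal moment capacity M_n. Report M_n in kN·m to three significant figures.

Assume both tension and compression steel yield.
Net tension couple steel: A_s − A'_s = 4020 mm².
a = (A_s − A'_s) f_y / (0.85 f'_c b) = 1688400/(0.85 × 28.3 × 345) = 203.45 mm.
c = a/β₁ = 203.45/0.848 = 239.92 mm; ε'_s = 0.003(c − d')/c = 0.0023 ≥ f_y/E_s = 0.0021, so compression steel does yield.
M_n = (A_s − A'_s) f_y (d − a/2) + A'_s f_y (d − d') = [1688400 × (645 − 101.725) + 533400 × (645 − 57)] × 10⁻⁶ = 917.27 + 313.64 = 1230.91 kN·m.

M_n ≈ 1230 kN·m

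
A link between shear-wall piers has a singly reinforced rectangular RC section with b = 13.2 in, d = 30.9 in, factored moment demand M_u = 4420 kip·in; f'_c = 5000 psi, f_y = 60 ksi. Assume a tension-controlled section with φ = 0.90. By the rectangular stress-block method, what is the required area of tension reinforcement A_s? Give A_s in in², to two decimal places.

A_s ≈ 2.78 in²

M_n = M_u/φ = 4420/0.90 = 4911.11 kip·in.
From M_n = 0.85 f'_c a b (d − a/2):
a = d − √(d² − 2M_n/(0.85 f'_c b)) = 30.9 − √(30.9² − 2 × 4911.11/(0.85 × 5 × 13.2)) = 2.976 in.
A_s = 0.85 f'_c a b / f_y = 0.85 × 5 × 2.976 × 13.2 / 60 = 2.783 in².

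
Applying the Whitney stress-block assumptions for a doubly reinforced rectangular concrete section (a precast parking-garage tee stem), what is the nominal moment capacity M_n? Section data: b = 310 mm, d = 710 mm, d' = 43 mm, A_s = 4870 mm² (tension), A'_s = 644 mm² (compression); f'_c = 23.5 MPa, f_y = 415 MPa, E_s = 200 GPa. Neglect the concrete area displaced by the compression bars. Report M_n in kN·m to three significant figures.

M_n ≈ 1180 kN·m

Assume both tension and compression steel yield.
Net tension couple steel: A_s − A'_s = 4226 mm².
a = (A_s − A'_s) f_y / (0.85 f'_c b) = 1753790/(0.85 × 23.5 × 310) = 283.22 mm.
c = a/β₁ = 283.22/0.85 = 333.20 mm; ε'_s = 0.003(c − d')/c = 0.0026 ≥ f_y/E_s = 0.0021, so compression steel does yield.
M_n = (A_s − A'_s) f_y (d − a/2) + A'_s f_y (d − d') = [1753790 × (710 − 141.61) + 267260 × (710 − 43)] × 10⁻⁶ = 996.84 + 178.26 = 1175.10 kN·m.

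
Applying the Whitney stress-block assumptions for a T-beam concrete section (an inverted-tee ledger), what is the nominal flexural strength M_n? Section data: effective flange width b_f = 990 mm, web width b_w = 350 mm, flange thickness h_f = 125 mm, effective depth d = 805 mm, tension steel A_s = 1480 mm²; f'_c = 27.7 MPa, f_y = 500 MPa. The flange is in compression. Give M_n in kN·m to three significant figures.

Tension: T = A_s f_y = 1480 × 500 = 740000 N.
Try a within the flange: a = T/(0.85 f'_c b_f) = 740000/(0.85 × 27.7 × 990) = 31.75 mm.
Since a = 31.75 ≤ h_f = 125 mm, the stress block lies entirely in the flange; analyse as a rectangular beam of width b_f.
M_n = T(d − a/2) = 740000 × (805 − 15.875) = 583.95 × 10⁶ N·mm.
M_n = 583.95 kN·m.

M_n ≈ 584 kN·m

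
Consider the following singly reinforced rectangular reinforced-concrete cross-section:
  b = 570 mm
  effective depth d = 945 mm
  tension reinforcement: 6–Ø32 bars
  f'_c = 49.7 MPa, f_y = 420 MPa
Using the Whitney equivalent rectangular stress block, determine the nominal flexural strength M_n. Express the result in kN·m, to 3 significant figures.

A_s = 6 × 804 = 4824 mm².
T = A_s f_y = 4824 × 420 = 2026080 N = 2026.08 kN.
From C = T: a = T/(0.85 f'_c b) = 2026080/(0.85 × 49.7 × 570) = 84.14 mm.
M_n = T(d − a/2) = 2026.08 kN × (945 − 42.07) mm = 1829.41 kN·m.

M_n ≈ 1830 kN·m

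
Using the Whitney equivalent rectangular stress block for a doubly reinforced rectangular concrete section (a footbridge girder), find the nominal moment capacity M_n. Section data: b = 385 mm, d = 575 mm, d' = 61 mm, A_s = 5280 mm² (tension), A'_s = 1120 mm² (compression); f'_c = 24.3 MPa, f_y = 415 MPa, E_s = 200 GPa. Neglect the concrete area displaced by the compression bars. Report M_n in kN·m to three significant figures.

M_n ≈ 1040 kN·m

Assume both tension and compression steel yield.
Net tension couple steel: A_s − A'_s = 4160 mm².
a = (A_s − A'_s) f_y / (0.85 f'_c b) = 1726400/(0.85 × 24.3 × 385) = 217.10 mm.
c = a/β₁ = 217.10/0.85 = 255.41 mm; ε'_s = 0.003(c − d')/c = 0.0023 ≥ f_y/E_s = 0.0021, so compression steel does yield.
M_n = (A_s − A'_s) f_y (d − a/2) + A'_s f_y (d − d') = [1726400 × (575 − 108.55) + 464800 × (575 − 61)] × 10⁻⁶ = 805.28 + 238.91 = 1044.19 kN·m.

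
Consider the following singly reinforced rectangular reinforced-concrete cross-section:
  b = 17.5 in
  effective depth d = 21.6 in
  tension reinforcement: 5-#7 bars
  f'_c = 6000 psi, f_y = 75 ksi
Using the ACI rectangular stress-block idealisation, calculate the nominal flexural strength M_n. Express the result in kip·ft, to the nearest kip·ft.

M_n ≈ 381 kip·ft

A_s = 5 × 0.6 = 3 in².
T = A_s f_y = 3 × 75 = 225 kips.
a = T/(0.85 f'_c b) = 225/(0.85 × 6 × 17.5) = 2.521 in.
M_n = T(d − a/2) = 225 × (21.6 − 1.2605) = 4576.4 kip·in = 4576.4/12 = 381.37 kip·ft.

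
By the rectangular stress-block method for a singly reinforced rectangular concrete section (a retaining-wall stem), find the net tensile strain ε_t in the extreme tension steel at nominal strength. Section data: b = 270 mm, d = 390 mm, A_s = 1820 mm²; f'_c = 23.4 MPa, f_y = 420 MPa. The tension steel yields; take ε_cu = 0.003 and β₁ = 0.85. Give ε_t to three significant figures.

ε_t ≈ 0.00399

a = A_s f_y/(0.85 f'_c b) = 142.34 mm.
β₁ = 0.85, so c = a/β₁ = 142.34/0.85 = 167.46 mm.
From the linear strain diagram with ε_cu = 0.003: ε_t = 0.003 (d − c)/c = 0.003 × (390 − 167.46)/167.46 = 0.00399.
ε_t < 0.004 — the section is over-reinforced for flexure under ACI limits.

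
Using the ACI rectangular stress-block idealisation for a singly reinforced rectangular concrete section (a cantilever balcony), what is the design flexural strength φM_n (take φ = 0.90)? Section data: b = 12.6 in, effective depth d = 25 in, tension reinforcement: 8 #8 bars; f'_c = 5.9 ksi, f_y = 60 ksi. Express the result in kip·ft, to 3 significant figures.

A_s = 8 × 0.79 = 6.32 in².
T = A_s f_y = 6.32 × 60 = 379.2 kips.
a = T/(0.85 f'_c b) = 379.2/(0.85 × 5.9 × 12.6) = 6.001 in.
M_n = T(d − a/2) = 379.2 × (25 − 3.0005) = 8342.2 kip·in = 8342.2/12 = 695.18 kip·ft.
φM_n = 0.90 × 695.18 = 625.66 kip·ft.

φM_n ≈ 626 kip·ft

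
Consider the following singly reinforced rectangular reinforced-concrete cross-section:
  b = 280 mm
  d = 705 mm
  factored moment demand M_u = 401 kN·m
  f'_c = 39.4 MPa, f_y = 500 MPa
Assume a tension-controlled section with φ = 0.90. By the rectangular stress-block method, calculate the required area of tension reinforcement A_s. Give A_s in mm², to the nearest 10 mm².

A_s ≈ 1330 mm²

M_n = M_u/φ = 401/0.90 = 445.556 kN·m.
With M_n = 0.85 f'_c a b (d − a/2), solve the quadratic for a:
a = d − √(d² − 2M_n/(0.85 f'_c b)) = 705 − √(705² − 2 × 445.556×10⁶/(0.85 × 39.4 × 280)) = 70.97 mm.
A_s = 0.85 f'_c a b / f_y = 0.85 × 39.4 × 70.97 × 280 / 500 = 1331.0 mm².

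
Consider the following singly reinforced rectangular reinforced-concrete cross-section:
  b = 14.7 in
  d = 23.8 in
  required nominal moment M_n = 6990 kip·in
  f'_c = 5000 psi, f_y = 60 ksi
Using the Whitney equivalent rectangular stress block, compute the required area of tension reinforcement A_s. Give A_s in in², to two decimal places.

A_s ≈ 5.51 in²

From M_n = 0.85 f'_c a b (d − a/2):
a = d − √(d² − 2M_n/(0.85 f'_c b)) = 23.8 − √(23.8² − 2 × 6990/(0.85 × 5 × 14.7)) = 5.289 in.
A_s = 0.85 f'_c a b / f_y = 0.85 × 5 × 5.289 × 14.7 / 60 = 5.507 in².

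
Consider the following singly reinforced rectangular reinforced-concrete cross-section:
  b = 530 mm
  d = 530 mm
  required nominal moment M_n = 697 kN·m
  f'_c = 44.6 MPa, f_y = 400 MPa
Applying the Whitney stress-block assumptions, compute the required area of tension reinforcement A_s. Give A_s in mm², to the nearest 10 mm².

With M_n = 0.85 f'_c a b (d − a/2), solve the quadratic for a:
a = d − √(d² − 2M_n/(0.85 f'_c b)) = 530 − √(530² − 2 × 697×10⁶/(0.85 × 44.6 × 530)) = 70.09 mm.
A_s = 0.85 f'_c a b / f_y = 0.85 × 44.6 × 70.09 × 530 / 400 = 3520.7 mm².

A_s ≈ 3520 mm²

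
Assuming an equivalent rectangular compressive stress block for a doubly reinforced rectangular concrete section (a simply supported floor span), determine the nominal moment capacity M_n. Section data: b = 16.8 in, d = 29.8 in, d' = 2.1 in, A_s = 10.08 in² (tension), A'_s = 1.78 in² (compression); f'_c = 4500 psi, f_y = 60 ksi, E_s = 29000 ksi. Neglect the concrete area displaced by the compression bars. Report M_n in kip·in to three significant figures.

M_n ≈ 15900 kip·in

Assume both steels yield.
a = (A_s − A'_s) f_y/(0.85 f'_c b) = (10.08 − 1.78) × 60/(0.85 × 4.5 × 16.8) = 7.750 in.
c = a/β₁ = 7.750/0.825 = 9.394 in; ε'_s = 0.003(c − d')/c = 0.0023 ≥ ε_y = 0.0021, so the compression steel yields.
M_n = (A_s − A'_s) f_y (d − a/2) + A'_s f_y (d − d') = 498 × (29.8 − 3.875) + 106.8 × (29.8 − 2.1) = 12910.7 + 2958.4 = 15869.1 kip·in.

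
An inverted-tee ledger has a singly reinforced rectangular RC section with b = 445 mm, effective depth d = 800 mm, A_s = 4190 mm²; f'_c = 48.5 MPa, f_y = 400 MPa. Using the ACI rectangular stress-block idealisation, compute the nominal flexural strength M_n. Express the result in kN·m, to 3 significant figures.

M_n ≈ 1260 kN·m

T = A_s f_y = 4190 × 400 = 1676000 N = 1676 kN.
From C = T: a = T/(0.85 f'_c b) = 1676000/(0.85 × 48.5 × 445) = 91.36 mm.
M_n = T(d − a/2) = 1676 kN × (800 − 45.68) mm = 1264.24 kN·m.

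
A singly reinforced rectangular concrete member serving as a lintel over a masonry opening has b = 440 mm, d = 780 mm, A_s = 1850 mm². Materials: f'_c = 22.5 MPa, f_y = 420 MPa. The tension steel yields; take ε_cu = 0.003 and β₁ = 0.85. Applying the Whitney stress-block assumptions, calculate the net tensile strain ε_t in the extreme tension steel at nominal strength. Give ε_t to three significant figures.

ε_t ≈ 0.0185

a = A_s f_y/(0.85 f'_c b) = 92.34 mm.
β₁ = 0.85, so c = a/β₁ = 92.34/0.85 = 108.64 mm.
From the linear strain diagram with ε_cu = 0.003: ε_t = 0.003 (d − c)/c = 0.003 × (780 − 108.64)/108.64 = 0.0185.
Since ε_t ≥ 0.005, the section is tension-controlled.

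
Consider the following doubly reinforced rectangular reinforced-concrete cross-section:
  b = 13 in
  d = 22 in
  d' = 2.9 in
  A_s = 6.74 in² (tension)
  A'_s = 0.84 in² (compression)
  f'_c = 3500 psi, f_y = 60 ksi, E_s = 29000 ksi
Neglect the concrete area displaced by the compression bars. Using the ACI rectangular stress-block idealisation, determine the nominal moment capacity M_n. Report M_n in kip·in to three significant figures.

Assume both steels yield.
a = (A_s − A'_s) f_y/(0.85 f'_c b) = (6.74 − 0.84) × 60/(0.85 × 3.5 × 13) = 9.153 in.
c = a/β₁ = 9.153/0.85 = 10.768 in; ε'_s = 0.003(c − d')/c = 0.0022 ≥ ε_y = 0.0021, so the compression steel yields.
M_n = (A_s − A'_s) f_y (d − a/2) + A'_s f_y (d − d') = 354 × (22 − 4.5765) + 50.4 × (22 − 2.9) = 6167.9 + 962.6 = 7130.5 kip·in.

M_n ≈ 7130 kip·in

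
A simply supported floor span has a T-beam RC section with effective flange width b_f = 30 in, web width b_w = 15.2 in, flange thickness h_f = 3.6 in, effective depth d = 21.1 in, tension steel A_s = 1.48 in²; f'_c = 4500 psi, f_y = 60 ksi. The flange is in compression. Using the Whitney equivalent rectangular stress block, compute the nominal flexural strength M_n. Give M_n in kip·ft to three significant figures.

M_n ≈ 153 kip·ft

Tension: T = A_s f_y = 1.48 × 60 = 88.8 kips.
Try a within the flange: a = T/(0.85 f'_c b_f) = 88.8/(0.85 × 4.5 × 30) = 0.774 in.
Since a = 0.774 ≤ h_f = 3.6 in, the stress block lies entirely in the flange; analyse as a rectangular beam of width b_f.
M_n = T(d − a/2) = 88.8 × (21.1 − 0.387) = 1839.3 kip·in.
M_n = 1839.3/12 = 153.28 kip·ft.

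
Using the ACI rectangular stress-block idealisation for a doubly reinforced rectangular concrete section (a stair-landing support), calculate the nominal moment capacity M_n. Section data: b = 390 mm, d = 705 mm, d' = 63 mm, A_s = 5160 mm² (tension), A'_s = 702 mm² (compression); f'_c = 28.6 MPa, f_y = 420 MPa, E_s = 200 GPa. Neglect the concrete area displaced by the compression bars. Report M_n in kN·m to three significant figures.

M_n ≈ 1320 kN·m

Assume both tension and compression steel yield.
Net tension couple steel: A_s − A'_s = 4458 mm².
a = (A_s − A'_s) f_y / (0.85 f'_c b) = 1872360/(0.85 × 28.6 × 390) = 197.49 mm.
c = a/β₁ = 197.49/0.846 = 233.44 mm; ε'_s = 0.003(c − d')/c = 0.0022 ≥ f_y/E_s = 0.0021, so compression steel does yield.
M_n = (A_s − A'_s) f_y (d − a/2) + A'_s f_y (d − d') = [1872360 × (705 − 98.745) + 294840 × (705 − 63)] × 10⁻⁶ = 1135.13 + 189.29 = 1324.42 kN·m.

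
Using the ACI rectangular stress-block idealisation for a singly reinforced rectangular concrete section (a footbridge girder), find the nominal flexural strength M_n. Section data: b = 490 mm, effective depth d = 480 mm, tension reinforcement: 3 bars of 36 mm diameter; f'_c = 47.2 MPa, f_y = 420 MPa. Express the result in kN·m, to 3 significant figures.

A_s = 3 × 1018 = 3054 mm².
T = A_s f_y = 3054 × 420 = 1282680 N = 1282.68 kN.
From C = T: a = T/(0.85 f'_c b) = 1282680/(0.85 × 47.2 × 490) = 65.25 mm.
M_n = T(d − a/2) = 1282.68 kN × (480 − 32.625) mm = 573.84 kN·m.

M_n ≈ 574 kN·m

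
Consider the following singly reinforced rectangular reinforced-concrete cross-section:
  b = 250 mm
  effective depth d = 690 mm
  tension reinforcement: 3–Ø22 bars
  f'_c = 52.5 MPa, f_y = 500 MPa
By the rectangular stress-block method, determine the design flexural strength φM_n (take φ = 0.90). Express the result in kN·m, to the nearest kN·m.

φM_n ≈ 341 kN·m

A_s = 3 × 380 = 1140 mm².
T = A_s f_y = 1140 × 500 = 570000 N = 570 kN.
From C = T: a = T/(0.85 f'_c b) = 570000/(0.85 × 52.5 × 250) = 51.09 mm.
M_n = T(d − a/2) = 570 kN × (690 − 25.545) mm = 378.74 kN·m.
φM_n = 0.90 × 378.74 = 340.87 kN·m.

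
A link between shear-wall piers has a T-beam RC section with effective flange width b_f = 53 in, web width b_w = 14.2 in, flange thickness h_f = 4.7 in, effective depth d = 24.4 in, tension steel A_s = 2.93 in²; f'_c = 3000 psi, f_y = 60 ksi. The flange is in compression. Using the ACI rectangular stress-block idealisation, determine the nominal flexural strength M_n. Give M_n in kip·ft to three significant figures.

Tension: T = A_s f_y = 2.93 × 60 = 175.8 kips.
Try a within the flange: a = T/(0.85 f'_c b_f) = 175.8/(0.85 × 3 × 53) = 1.301 in.
Since a = 1.301 ≤ h_f = 4.7 in, the stress block lies entirely in the flange; analyse as a rectangular beam of width b_f.
M_n = T(d − a/2) = 175.8 × (24.4 − 0.6505) = 4175.2 kip·in.
M_n = 4175.2/12 = 347.93 kip·ft.

M_n ≈ 348 kip·ft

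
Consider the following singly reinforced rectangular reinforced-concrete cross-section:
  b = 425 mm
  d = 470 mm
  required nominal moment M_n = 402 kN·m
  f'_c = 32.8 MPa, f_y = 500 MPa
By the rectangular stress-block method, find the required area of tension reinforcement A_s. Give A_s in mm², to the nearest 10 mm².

A_s ≈ 1870 mm²

With M_n = 0.85 f'_c a b (d − a/2), solve the quadratic for a:
a = d − √(d² − 2M_n/(0.85 f'_c b)) = 470 − √(470² − 2 × 402×10⁶/(0.85 × 32.8 × 425)) = 78.79 mm.
A_s = 0.85 f'_c a b / f_y = 0.85 × 32.8 × 78.79 × 425 / 500 = 1867.2 mm².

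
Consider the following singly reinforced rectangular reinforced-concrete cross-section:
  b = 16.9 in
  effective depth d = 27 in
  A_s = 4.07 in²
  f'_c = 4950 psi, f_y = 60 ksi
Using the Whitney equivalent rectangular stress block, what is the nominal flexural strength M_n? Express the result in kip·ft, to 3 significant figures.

T = A_s f_y = 4.07 × 60 = 244.2 kips.
a = T/(0.85 f'_c b) = 244.2/(0.85 × 4.95 × 16.9) = 3.434 in.
M_n = T(d − a/2) = 244.2 × (27 − 1.717) = 6174.1 kip·in = 6174.1/12 = 514.51 kip·ft.

M_n ≈ 515 kip·ft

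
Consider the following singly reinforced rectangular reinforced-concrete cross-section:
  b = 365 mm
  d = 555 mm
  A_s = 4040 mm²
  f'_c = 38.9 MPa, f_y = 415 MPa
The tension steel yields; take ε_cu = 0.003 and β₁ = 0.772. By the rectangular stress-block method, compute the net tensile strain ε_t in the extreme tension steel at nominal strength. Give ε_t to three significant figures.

ε_t ≈ 0.00625

a = A_s f_y/(0.85 f'_c b) = 138.92 mm.
β₁ = 0.772, so c = a/β₁ = 138.92/0.772 = 179.95 mm.
From the linear strain diagram with ε_cu = 0.003: ε_t = 0.003 (d − c)/c = 0.003 × (555 − 179.95)/179.95 = 0.00625.
Since ε_t ≥ 0.005, the section is tension-controlled.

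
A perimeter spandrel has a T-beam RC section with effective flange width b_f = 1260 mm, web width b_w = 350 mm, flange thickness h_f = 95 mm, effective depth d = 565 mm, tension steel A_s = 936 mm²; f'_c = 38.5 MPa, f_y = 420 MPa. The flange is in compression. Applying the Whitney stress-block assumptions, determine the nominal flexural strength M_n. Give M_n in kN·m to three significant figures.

Tension: T = A_s f_y = 936 × 420 = 393120 N.
Try a within the flange: a = T/(0.85 f'_c b_f) = 393120/(0.85 × 38.5 × 1260) = 9.53 mm.
Since a = 9.53 ≤ h_f = 95 mm, the stress block lies entirely in the flange; analyse as a rectangular beam of width b_f.
M_n = T(d − a/2) = 393120 × (565 − 4.765) = 220.24 × 10⁶ N·mm.
M_n = 220.24 kN·m.

M_n ≈ 220 kN·m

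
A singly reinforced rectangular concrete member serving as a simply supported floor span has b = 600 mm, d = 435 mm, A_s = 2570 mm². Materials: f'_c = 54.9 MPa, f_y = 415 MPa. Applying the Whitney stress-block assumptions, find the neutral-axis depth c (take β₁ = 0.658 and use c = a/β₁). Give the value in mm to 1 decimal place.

c ≈ 57.9 mm

T = A_s f_y = 2570 × 415 = 1066550 N = 1066.55 kN.
Setting C = 0.85 f'_c a b equal to T: a = 1066550/(0.85 × 54.9 × 600) = 38.092 mm.
With β₁ = 0.658, c = a/β₁ = 38.092/0.658 = 57.9 mm.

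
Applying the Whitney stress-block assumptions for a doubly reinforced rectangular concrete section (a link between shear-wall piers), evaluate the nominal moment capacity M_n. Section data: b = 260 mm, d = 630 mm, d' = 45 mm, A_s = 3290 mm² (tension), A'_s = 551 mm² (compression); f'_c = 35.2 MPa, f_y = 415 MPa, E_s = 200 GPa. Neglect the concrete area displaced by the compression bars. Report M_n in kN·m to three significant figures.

Assume both tension and compression steel yield.
Net tension couple steel: A_s − A'_s = 2739 mm².
a = (A_s − A'_s) f_y / (0.85 f'_c b) = 1136685/(0.85 × 35.2 × 260) = 146.12 mm.
c = a/β₁ = 146.12/0.799 = 182.88 mm; ε'_s = 0.003(c − d')/c = 0.0023 ≥ f_y/E_s = 0.0021, so compression steel does yield.
M_n = (A_s − A'_s) f_y (d − a/2) + A'_s f_y (d − d') = [1136685 × (630 − 73.06) + 228665 × (630 − 45)] × 10⁻⁶ = 633.07 + 133.77 = 766.84 kN·m.

M_n ≈ 767 kN·m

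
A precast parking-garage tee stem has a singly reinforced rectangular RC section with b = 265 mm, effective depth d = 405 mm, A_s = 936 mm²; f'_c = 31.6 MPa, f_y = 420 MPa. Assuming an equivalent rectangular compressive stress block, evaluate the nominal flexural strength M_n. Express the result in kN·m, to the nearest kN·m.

T = A_s f_y = 936 × 420 = 393120 N = 393.12 kN.
From C = T: a = T/(0.85 f'_c b) = 393120/(0.85 × 31.6 × 265) = 55.23 mm.
M_n = T(d − a/2) = 393.12 kN × (405 − 27.615) mm = 148.36 kN·m.

M_n ≈ 148 kN·m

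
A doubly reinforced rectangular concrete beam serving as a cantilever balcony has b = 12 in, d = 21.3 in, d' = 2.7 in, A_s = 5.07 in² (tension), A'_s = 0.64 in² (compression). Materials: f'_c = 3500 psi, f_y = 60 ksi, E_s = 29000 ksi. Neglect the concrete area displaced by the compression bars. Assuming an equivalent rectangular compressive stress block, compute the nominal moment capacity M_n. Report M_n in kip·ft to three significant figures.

Assume both steels yield.
a = (A_s − A'_s) f_y/(0.85 f'_c b) = (5.07 − 0.64) × 60/(0.85 × 3.5 × 12) = 7.445 in.
c = a/β₁ = 7.445/0.85 = 8.759 in; ε'_s = 0.003(c − d')/c = 0.0021 ≥ ε_y = 0.0021, so the compression steel yields.
M_n = (A_s − A'_s) f_y (d − a/2) + A'_s f_y (d − d') = 265.8 × (21.3 − 3.7225) + 38.4 × (21.3 − 2.7) = 4672.1 + 714.2 = 5386.3 kip·in = 5386.3/12 = 448.86 kip·ft.

M_n ≈ 449 kip·ft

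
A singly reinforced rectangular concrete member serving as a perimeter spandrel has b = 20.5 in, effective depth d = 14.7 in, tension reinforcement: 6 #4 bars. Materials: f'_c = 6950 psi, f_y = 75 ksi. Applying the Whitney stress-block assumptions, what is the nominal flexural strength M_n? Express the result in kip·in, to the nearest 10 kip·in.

A_s = 6 × 0.2 = 1.2 in².
T = A_s f_y = 1.2 × 75 = 90 kips.
a = T/(0.85 f'_c b) = 90/(0.85 × 6.95 × 20.5) = 0.743 in.
M_n = T(d − a/2) = 90 × (14.7 − 0.3715) = 1289.6 kip·in.

M_n ≈ 1290 kip·in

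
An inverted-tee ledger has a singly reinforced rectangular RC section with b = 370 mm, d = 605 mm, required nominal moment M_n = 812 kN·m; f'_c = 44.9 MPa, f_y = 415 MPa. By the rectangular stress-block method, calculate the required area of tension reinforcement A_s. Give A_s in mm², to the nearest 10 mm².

A_s ≈ 3540 mm²

With M_n = 0.85 f'_c a b (d − a/2), solve the quadratic for a:
a = d − √(d² − 2M_n/(0.85 f'_c b)) = 605 − √(605² − 2 × 812×10⁶/(0.85 × 44.9 × 370)) = 103.98 mm.
A_s = 0.85 f'_c a b / f_y = 0.85 × 44.9 × 103.98 × 370 / 415 = 3538.1 mm².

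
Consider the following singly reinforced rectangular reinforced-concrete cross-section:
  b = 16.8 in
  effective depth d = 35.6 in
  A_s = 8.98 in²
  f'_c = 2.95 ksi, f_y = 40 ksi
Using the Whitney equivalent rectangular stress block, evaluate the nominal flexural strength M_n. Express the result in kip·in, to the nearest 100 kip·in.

M_n ≈ 11300 kip·in

T = A_s f_y = 8.98 × 40 = 359.2 kips.
a = T/(0.85 f'_c b) = 359.2/(0.85 × 2.95 × 16.8) = 8.527 in.
M_n = T(d − a/2) = 359.2 × (35.6 − 4.2635) = 11256.1 kip·in.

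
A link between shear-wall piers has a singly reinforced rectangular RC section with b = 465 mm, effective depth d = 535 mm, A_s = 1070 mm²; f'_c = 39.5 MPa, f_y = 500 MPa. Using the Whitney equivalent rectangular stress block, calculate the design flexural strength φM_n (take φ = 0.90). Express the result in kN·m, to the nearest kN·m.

T = A_s f_y = 1070 × 500 = 535000 N = 535 kN.
From C = T: a = T/(0.85 f'_c b) = 535000/(0.85 × 39.5 × 465) = 34.27 mm.
M_n = T(d − a/2) = 535 kN × (535 − 17.135) mm = 277.06 kN·m.
φM_n = 0.90 × 277.06 = 249.35 kN·m.

φM_n ≈ 249 kN·m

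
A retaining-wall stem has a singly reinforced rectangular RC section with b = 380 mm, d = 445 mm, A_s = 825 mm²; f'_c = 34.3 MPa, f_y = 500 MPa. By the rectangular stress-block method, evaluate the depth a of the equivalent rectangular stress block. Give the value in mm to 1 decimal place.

a ≈ 37.2 mm

T = A_s f_y = 825 × 500 = 412500 N = 412.5 kN.
Setting C = 0.85 f'_c a b equal to T: a = 412500/(0.85 × 34.3 × 380) = 37.2 mm.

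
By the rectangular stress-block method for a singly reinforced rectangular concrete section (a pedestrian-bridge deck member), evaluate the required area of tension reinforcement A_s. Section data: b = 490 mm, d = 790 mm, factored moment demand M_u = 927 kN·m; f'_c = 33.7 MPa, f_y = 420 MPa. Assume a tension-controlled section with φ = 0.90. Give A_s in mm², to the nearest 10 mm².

A_s ≈ 3310 mm²

M_n = M_u/φ = 927/0.90 = 1030 kN·m.
With M_n = 0.85 f'_c a b (d − a/2), solve the quadratic for a:
a = d − √(d² − 2M_n/(0.85 f'_c b)) = 790 − √(790² − 2 × 1030×10⁶/(0.85 × 33.7 × 490)) = 99.11 mm.
A_s = 0.85 f'_c a b / f_y = 0.85 × 33.7 × 99.11 × 490 / 420 = 3312.2 mm².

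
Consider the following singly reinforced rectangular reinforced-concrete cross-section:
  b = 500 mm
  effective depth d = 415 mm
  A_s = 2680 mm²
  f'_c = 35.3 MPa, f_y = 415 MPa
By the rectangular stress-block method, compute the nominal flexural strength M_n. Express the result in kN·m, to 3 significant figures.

T = A_s f_y = 2680 × 415 = 1112200 N = 1112.2 kN.
From C = T: a = T/(0.85 f'_c b) = 1112200/(0.85 × 35.3 × 500) = 74.13 mm.
M_n = T(d − a/2) = 1112.2 kN × (415 − 37.065) mm = 420.34 kN·m.

M_n ≈ 420 kN·m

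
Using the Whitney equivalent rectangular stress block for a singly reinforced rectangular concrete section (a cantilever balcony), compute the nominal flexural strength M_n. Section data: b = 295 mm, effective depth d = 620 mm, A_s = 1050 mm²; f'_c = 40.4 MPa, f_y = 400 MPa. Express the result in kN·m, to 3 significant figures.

T = A_s f_y = 1050 × 400 = 420000 N = 420 kN.
From C = T: a = T/(0.85 f'_c b) = 420000/(0.85 × 40.4 × 295) = 41.46 mm.
M_n = T(d − a/2) = 420 kN × (620 − 20.73) mm = 251.69 kN·m.

M_n ≈ 252 kN·m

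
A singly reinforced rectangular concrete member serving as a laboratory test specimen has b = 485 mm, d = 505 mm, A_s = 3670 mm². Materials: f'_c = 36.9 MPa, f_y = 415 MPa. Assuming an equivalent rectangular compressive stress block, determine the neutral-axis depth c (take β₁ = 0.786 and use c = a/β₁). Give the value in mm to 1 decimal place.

c ≈ 127.4 mm

T = A_s f_y = 3670 × 415 = 1523050 N = 1523.05 kN.
Setting C = 0.85 f'_c a b equal to T: a = 1523050/(0.85 × 36.9 × 485) = 100.121 mm.
With β₁ = 0.786, c = a/β₁ = 100.121/0.786 = 127.4 mm.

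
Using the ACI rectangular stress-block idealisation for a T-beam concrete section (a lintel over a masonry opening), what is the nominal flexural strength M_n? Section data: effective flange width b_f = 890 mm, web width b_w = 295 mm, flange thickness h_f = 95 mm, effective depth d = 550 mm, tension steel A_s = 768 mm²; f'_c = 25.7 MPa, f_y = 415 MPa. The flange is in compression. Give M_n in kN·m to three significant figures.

Tension: T = A_s f_y = 768 × 415 = 318720 N.
Try a within the flange: a = T/(0.85 f'_c b_f) = 318720/(0.85 × 25.7 × 890) = 16.39 mm.
Since a = 16.39 ≤ h_f = 95 mm, the stress block lies entirely in the flange; analyse as a rectangular beam of width b_f.
M_n = T(d − a/2) = 318720 × (550 − 8.195) = 172.68 × 10⁶ N·mm.
M_n = 172.68 kN·m.

M_n ≈ 173 kN·m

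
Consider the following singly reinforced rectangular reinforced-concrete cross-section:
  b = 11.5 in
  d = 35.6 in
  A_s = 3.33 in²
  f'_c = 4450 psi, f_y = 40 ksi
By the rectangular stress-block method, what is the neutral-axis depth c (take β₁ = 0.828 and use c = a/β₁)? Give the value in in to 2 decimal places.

c ≈ 3.70 in

T = A_s f_y = 3.33 × 40 = 133.2 kips.
a = T/(0.85 f'_c b) = 133.2/(0.85 × 4.45 × 11.5) = 3.0622 in.
With β₁ = 0.828, c = a/β₁ = 3.0622/0.828 = 3.70 in.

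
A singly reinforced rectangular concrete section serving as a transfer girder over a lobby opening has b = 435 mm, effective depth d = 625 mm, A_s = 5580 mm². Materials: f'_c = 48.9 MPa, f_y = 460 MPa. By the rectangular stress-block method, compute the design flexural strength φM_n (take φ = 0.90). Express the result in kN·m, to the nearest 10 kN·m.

φM_n ≈ 1280 kN·m

T = A_s f_y = 5580 × 460 = 2566800 N = 2566.8 kN.
From C = T: a = T/(0.85 f'_c b) = 2566800/(0.85 × 48.9 × 435) = 141.96 mm.
M_n = T(d − a/2) = 2566.8 kN × (625 − 70.98) mm = 1422.06 kN·m.
φM_n = 0.90 × 1422.06 = 1279.85 kN·m.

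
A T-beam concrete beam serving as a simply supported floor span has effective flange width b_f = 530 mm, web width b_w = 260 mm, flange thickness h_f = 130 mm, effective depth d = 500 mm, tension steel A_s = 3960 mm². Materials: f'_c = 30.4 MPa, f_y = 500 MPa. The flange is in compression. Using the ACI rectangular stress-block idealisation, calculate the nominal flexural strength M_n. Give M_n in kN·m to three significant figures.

Tension: T = A_s f_y = 3960 × 500 = 1980000 N.
Try a within the flange: a = T/(0.85 f'_c b_f) = 1980000/(0.85 × 30.4 × 530) = 144.58 mm.
a = 144.58 > h_f = 130 mm: the block extends into the web. Split into flange-overhang and web parts.
C_f = 0.85 f'_c (b_f − b_w) h_f = 0.85 × 30.4 × (530 − 260) × 130 = 906984 N.
Remaining web compression depth: a_w = (T − C_f)/(0.85 f'_c b_w) = (1980000 − 906984)/(0.85 × 30.4 × 260) = 159.71 mm.
M_n = C_f(d − h_f/2) + (T − C_f)(d − a_w/2) = 906984 × (500 − 65) + 1073016 × (500 − 79.855) = 394.54 + 450.82 = 845.36 × 10⁶ N·mm.
M_n = 845.36 kN·m.

M_n ≈ 845 kN·m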